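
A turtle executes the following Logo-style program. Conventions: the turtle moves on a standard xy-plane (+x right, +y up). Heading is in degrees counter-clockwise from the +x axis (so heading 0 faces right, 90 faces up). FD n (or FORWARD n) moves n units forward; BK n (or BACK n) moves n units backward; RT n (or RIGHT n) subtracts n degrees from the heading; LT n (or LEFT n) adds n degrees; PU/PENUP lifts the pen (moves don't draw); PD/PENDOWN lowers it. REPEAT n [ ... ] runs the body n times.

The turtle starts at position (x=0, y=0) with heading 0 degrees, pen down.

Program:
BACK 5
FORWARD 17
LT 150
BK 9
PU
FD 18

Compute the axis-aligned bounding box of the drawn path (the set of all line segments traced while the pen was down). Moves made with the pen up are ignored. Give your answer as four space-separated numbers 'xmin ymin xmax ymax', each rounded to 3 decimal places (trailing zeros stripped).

Executing turtle program step by step:
Start: pos=(0,0), heading=0, pen down
BK 5: (0,0) -> (-5,0) [heading=0, draw]
FD 17: (-5,0) -> (12,0) [heading=0, draw]
LT 150: heading 0 -> 150
BK 9: (12,0) -> (19.794,-4.5) [heading=150, draw]
PU: pen up
FD 18: (19.794,-4.5) -> (4.206,4.5) [heading=150, move]
Final: pos=(4.206,4.5), heading=150, 3 segment(s) drawn

Segment endpoints: x in {-5, 0, 12, 19.794}, y in {-4.5, 0}
xmin=-5, ymin=-4.5, xmax=19.794, ymax=0

Answer: -5 -4.5 19.794 0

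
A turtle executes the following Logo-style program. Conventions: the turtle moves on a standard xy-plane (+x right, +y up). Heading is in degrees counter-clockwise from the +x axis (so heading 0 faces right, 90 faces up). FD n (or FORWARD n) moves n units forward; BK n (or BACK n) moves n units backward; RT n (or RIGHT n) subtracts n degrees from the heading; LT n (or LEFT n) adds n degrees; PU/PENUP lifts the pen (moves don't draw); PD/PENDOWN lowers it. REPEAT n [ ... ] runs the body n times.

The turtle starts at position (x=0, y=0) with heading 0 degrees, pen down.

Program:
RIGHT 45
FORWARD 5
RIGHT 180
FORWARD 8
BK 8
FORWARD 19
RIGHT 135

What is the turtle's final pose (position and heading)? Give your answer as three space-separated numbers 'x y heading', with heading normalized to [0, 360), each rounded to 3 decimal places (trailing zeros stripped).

Answer: -9.899 9.899 0

Derivation:
Executing turtle program step by step:
Start: pos=(0,0), heading=0, pen down
RT 45: heading 0 -> 315
FD 5: (0,0) -> (3.536,-3.536) [heading=315, draw]
RT 180: heading 315 -> 135
FD 8: (3.536,-3.536) -> (-2.121,2.121) [heading=135, draw]
BK 8: (-2.121,2.121) -> (3.536,-3.536) [heading=135, draw]
FD 19: (3.536,-3.536) -> (-9.899,9.899) [heading=135, draw]
RT 135: heading 135 -> 0
Final: pos=(-9.899,9.899), heading=0, 4 segment(s) drawn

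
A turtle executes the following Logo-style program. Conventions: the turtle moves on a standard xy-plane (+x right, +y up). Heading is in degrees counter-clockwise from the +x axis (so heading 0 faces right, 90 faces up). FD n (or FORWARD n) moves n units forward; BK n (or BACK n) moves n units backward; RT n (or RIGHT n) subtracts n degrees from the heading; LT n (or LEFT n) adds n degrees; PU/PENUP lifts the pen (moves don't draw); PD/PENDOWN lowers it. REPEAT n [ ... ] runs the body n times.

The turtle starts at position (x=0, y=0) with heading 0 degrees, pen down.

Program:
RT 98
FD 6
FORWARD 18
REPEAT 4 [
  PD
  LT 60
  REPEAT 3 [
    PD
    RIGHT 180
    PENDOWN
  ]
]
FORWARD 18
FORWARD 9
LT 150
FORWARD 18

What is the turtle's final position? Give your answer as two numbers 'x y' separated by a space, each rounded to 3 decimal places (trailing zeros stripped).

Executing turtle program step by step:
Start: pos=(0,0), heading=0, pen down
RT 98: heading 0 -> 262
FD 6: (0,0) -> (-0.835,-5.942) [heading=262, draw]
FD 18: (-0.835,-5.942) -> (-3.34,-23.766) [heading=262, draw]
REPEAT 4 [
  -- iteration 1/4 --
  PD: pen down
  LT 60: heading 262 -> 322
  REPEAT 3 [
    -- iteration 1/3 --
    PD: pen down
    RT 180: heading 322 -> 142
    PD: pen down
    -- iteration 2/3 --
    PD: pen down
    RT 180: heading 142 -> 322
    PD: pen down
    -- iteration 3/3 --
    PD: pen down
    RT 180: heading 322 -> 142
    PD: pen down
  ]
  -- iteration 2/4 --
  PD: pen down
  LT 60: heading 142 -> 202
  REPEAT 3 [
    -- iteration 1/3 --
    PD: pen down
    RT 180: heading 202 -> 22
    PD: pen down
    -- iteration 2/3 --
    PD: pen down
    RT 180: heading 22 -> 202
    PD: pen down
    -- iteration 3/3 --
    PD: pen down
    RT 180: heading 202 -> 22
    PD: pen down
  ]
  -- iteration 3/4 --
  PD: pen down
  LT 60: heading 22 -> 82
  REPEAT 3 [
    -- iteration 1/3 --
    PD: pen down
    RT 180: heading 82 -> 262
    PD: pen down
    -- iteration 2/3 --
    PD: pen down
    RT 180: heading 262 -> 82
    PD: pen down
    -- iteration 3/3 --
    PD: pen down
    RT 180: heading 82 -> 262
    PD: pen down
  ]
  -- iteration 4/4 --
  PD: pen down
  LT 60: heading 262 -> 322
  REPEAT 3 [
    -- iteration 1/3 --
    PD: pen down
    RT 180: heading 322 -> 142
    PD: pen down
    -- iteration 2/3 --
    PD: pen down
    RT 180: heading 142 -> 322
    PD: pen down
    -- iteration 3/3 --
    PD: pen down
    RT 180: heading 322 -> 142
    PD: pen down
  ]
]
FD 18: (-3.34,-23.766) -> (-17.524,-12.685) [heading=142, draw]
FD 9: (-17.524,-12.685) -> (-24.616,-7.144) [heading=142, draw]
LT 150: heading 142 -> 292
FD 18: (-24.616,-7.144) -> (-17.874,-23.833) [heading=292, draw]
Final: pos=(-17.874,-23.833), heading=292, 5 segment(s) drawn

Answer: -17.874 -23.833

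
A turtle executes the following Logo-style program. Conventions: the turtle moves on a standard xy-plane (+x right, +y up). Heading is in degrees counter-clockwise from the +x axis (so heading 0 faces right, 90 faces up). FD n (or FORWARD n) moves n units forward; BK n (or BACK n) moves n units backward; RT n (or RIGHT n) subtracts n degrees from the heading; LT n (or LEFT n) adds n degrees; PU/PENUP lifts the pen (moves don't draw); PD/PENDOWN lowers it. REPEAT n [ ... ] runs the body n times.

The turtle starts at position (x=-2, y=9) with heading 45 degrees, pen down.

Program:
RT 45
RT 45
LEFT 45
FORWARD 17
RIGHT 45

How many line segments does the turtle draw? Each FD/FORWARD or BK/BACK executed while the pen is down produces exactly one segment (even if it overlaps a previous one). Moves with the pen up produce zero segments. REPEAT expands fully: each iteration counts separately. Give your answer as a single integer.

Answer: 1

Derivation:
Executing turtle program step by step:
Start: pos=(-2,9), heading=45, pen down
RT 45: heading 45 -> 0
RT 45: heading 0 -> 315
LT 45: heading 315 -> 0
FD 17: (-2,9) -> (15,9) [heading=0, draw]
RT 45: heading 0 -> 315
Final: pos=(15,9), heading=315, 1 segment(s) drawn
Segments drawn: 1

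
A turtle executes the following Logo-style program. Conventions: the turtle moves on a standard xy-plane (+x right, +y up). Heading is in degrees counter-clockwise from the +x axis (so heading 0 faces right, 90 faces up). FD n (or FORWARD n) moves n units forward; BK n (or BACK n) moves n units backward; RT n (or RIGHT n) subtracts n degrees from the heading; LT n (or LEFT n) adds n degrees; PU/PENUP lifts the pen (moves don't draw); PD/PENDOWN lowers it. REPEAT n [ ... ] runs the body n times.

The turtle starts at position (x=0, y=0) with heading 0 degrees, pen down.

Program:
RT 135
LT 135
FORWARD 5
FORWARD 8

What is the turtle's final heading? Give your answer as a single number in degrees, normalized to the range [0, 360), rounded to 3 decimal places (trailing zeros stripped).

Answer: 0

Derivation:
Executing turtle program step by step:
Start: pos=(0,0), heading=0, pen down
RT 135: heading 0 -> 225
LT 135: heading 225 -> 0
FD 5: (0,0) -> (5,0) [heading=0, draw]
FD 8: (5,0) -> (13,0) [heading=0, draw]
Final: pos=(13,0), heading=0, 2 segment(s) drawn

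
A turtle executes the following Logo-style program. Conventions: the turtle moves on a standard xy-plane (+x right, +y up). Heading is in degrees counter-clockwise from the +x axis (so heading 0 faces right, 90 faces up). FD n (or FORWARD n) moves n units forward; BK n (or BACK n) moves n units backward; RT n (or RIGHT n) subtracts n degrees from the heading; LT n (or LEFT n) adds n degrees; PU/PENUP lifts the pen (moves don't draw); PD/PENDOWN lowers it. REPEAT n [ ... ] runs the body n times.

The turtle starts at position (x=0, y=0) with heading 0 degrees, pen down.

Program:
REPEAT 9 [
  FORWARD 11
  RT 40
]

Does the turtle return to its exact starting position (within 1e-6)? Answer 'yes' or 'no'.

Executing turtle program step by step:
Start: pos=(0,0), heading=0, pen down
REPEAT 9 [
  -- iteration 1/9 --
  FD 11: (0,0) -> (11,0) [heading=0, draw]
  RT 40: heading 0 -> 320
  -- iteration 2/9 --
  FD 11: (11,0) -> (19.426,-7.071) [heading=320, draw]
  RT 40: heading 320 -> 280
  -- iteration 3/9 --
  FD 11: (19.426,-7.071) -> (21.337,-17.904) [heading=280, draw]
  RT 40: heading 280 -> 240
  -- iteration 4/9 --
  FD 11: (21.337,-17.904) -> (15.837,-27.43) [heading=240, draw]
  RT 40: heading 240 -> 200
  -- iteration 5/9 --
  FD 11: (15.837,-27.43) -> (5.5,-31.192) [heading=200, draw]
  RT 40: heading 200 -> 160
  -- iteration 6/9 --
  FD 11: (5.5,-31.192) -> (-4.837,-27.43) [heading=160, draw]
  RT 40: heading 160 -> 120
  -- iteration 7/9 --
  FD 11: (-4.837,-27.43) -> (-10.337,-17.904) [heading=120, draw]
  RT 40: heading 120 -> 80
  -- iteration 8/9 --
  FD 11: (-10.337,-17.904) -> (-8.426,-7.071) [heading=80, draw]
  RT 40: heading 80 -> 40
  -- iteration 9/9 --
  FD 11: (-8.426,-7.071) -> (0,0) [heading=40, draw]
  RT 40: heading 40 -> 0
]
Final: pos=(0,0), heading=0, 9 segment(s) drawn

Start position: (0, 0)
Final position: (0, 0)
Distance = 0; < 1e-6 -> CLOSED

Answer: yes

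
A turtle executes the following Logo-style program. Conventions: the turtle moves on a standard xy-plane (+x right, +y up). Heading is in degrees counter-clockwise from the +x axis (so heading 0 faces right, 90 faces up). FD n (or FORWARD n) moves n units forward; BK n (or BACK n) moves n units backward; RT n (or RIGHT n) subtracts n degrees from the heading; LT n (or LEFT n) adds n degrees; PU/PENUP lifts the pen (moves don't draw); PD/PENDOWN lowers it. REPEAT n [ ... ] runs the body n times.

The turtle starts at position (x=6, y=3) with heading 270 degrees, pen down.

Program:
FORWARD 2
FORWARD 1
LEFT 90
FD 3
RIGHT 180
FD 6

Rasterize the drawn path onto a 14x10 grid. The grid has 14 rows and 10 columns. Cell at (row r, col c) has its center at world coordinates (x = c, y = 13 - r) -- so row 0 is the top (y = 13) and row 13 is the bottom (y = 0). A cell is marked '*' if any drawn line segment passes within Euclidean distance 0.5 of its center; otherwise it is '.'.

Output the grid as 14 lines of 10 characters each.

Answer: ..........
..........
..........
..........
..........
..........
..........
..........
..........
..........
......*...
......*...
......*...
...*******

Derivation:
Segment 0: (6,3) -> (6,1)
Segment 1: (6,1) -> (6,0)
Segment 2: (6,0) -> (9,-0)
Segment 3: (9,-0) -> (3,0)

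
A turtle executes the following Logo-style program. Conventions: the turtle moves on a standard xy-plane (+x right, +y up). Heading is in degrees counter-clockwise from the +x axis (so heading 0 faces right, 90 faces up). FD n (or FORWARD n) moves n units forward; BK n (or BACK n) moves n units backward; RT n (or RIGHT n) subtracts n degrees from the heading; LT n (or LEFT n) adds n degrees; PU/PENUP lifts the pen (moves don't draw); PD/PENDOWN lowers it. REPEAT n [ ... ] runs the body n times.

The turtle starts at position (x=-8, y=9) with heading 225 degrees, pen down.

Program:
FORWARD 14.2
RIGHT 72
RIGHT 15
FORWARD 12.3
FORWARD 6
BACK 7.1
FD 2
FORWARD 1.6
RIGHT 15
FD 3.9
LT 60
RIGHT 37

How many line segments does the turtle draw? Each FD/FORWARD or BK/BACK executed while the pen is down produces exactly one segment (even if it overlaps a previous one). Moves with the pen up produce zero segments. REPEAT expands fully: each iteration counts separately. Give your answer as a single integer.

Answer: 7

Derivation:
Executing turtle program step by step:
Start: pos=(-8,9), heading=225, pen down
FD 14.2: (-8,9) -> (-18.041,-1.041) [heading=225, draw]
RT 72: heading 225 -> 153
RT 15: heading 153 -> 138
FD 12.3: (-18.041,-1.041) -> (-27.182,7.189) [heading=138, draw]
FD 6: (-27.182,7.189) -> (-31.64,11.204) [heading=138, draw]
BK 7.1: (-31.64,11.204) -> (-26.364,6.453) [heading=138, draw]
FD 2: (-26.364,6.453) -> (-27.85,7.792) [heading=138, draw]
FD 1.6: (-27.85,7.792) -> (-29.039,8.862) [heading=138, draw]
RT 15: heading 138 -> 123
FD 3.9: (-29.039,8.862) -> (-31.164,12.133) [heading=123, draw]
LT 60: heading 123 -> 183
RT 37: heading 183 -> 146
Final: pos=(-31.164,12.133), heading=146, 7 segment(s) drawn
Segments drawn: 7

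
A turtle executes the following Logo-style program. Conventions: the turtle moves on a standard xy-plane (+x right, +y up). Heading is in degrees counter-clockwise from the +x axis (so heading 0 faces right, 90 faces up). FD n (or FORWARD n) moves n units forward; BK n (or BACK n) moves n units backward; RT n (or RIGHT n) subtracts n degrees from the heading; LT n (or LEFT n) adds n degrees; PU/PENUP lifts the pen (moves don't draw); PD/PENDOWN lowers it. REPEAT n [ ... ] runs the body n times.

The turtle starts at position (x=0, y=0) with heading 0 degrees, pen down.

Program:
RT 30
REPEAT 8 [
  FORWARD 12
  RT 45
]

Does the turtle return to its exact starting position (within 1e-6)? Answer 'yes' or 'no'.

Executing turtle program step by step:
Start: pos=(0,0), heading=0, pen down
RT 30: heading 0 -> 330
REPEAT 8 [
  -- iteration 1/8 --
  FD 12: (0,0) -> (10.392,-6) [heading=330, draw]
  RT 45: heading 330 -> 285
  -- iteration 2/8 --
  FD 12: (10.392,-6) -> (13.498,-17.591) [heading=285, draw]
  RT 45: heading 285 -> 240
  -- iteration 3/8 --
  FD 12: (13.498,-17.591) -> (7.498,-27.983) [heading=240, draw]
  RT 45: heading 240 -> 195
  -- iteration 4/8 --
  FD 12: (7.498,-27.983) -> (-4.093,-31.089) [heading=195, draw]
  RT 45: heading 195 -> 150
  -- iteration 5/8 --
  FD 12: (-4.093,-31.089) -> (-14.485,-25.089) [heading=150, draw]
  RT 45: heading 150 -> 105
  -- iteration 6/8 --
  FD 12: (-14.485,-25.089) -> (-17.591,-13.498) [heading=105, draw]
  RT 45: heading 105 -> 60
  -- iteration 7/8 --
  FD 12: (-17.591,-13.498) -> (-11.591,-3.106) [heading=60, draw]
  RT 45: heading 60 -> 15
  -- iteration 8/8 --
  FD 12: (-11.591,-3.106) -> (0,0) [heading=15, draw]
  RT 45: heading 15 -> 330
]
Final: pos=(0,0), heading=330, 8 segment(s) drawn

Start position: (0, 0)
Final position: (0, 0)
Distance = 0; < 1e-6 -> CLOSED

Answer: yes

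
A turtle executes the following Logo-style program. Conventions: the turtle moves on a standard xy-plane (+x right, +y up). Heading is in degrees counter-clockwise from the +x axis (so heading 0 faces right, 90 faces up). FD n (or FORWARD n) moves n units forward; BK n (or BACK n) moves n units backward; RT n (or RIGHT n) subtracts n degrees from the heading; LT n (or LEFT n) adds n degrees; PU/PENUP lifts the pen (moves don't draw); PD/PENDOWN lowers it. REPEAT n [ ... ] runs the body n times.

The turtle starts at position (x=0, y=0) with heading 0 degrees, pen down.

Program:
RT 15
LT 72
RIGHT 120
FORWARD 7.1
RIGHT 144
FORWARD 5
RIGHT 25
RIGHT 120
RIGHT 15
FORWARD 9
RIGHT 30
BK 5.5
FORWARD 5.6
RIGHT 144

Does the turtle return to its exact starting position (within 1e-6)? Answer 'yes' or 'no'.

Executing turtle program step by step:
Start: pos=(0,0), heading=0, pen down
RT 15: heading 0 -> 345
LT 72: heading 345 -> 57
RT 120: heading 57 -> 297
FD 7.1: (0,0) -> (3.223,-6.326) [heading=297, draw]
RT 144: heading 297 -> 153
FD 5: (3.223,-6.326) -> (-1.232,-4.056) [heading=153, draw]
RT 25: heading 153 -> 128
RT 120: heading 128 -> 8
RT 15: heading 8 -> 353
FD 9: (-1.232,-4.056) -> (7.701,-5.153) [heading=353, draw]
RT 30: heading 353 -> 323
BK 5.5: (7.701,-5.153) -> (3.309,-1.843) [heading=323, draw]
FD 5.6: (3.309,-1.843) -> (7.781,-5.213) [heading=323, draw]
RT 144: heading 323 -> 179
Final: pos=(7.781,-5.213), heading=179, 5 segment(s) drawn

Start position: (0, 0)
Final position: (7.781, -5.213)
Distance = 9.366; >= 1e-6 -> NOT closed

Answer: no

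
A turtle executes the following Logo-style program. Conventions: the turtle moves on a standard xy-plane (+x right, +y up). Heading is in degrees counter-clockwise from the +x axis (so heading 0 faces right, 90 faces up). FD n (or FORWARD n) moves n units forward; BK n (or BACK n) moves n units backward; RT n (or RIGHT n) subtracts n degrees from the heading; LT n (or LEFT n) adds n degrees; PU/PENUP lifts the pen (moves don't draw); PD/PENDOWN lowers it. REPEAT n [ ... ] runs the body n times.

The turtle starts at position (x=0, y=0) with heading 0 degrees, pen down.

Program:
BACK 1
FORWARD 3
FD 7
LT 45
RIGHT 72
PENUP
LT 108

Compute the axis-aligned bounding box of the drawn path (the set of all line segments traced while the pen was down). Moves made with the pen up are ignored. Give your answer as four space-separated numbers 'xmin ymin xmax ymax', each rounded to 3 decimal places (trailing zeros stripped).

Executing turtle program step by step:
Start: pos=(0,0), heading=0, pen down
BK 1: (0,0) -> (-1,0) [heading=0, draw]
FD 3: (-1,0) -> (2,0) [heading=0, draw]
FD 7: (2,0) -> (9,0) [heading=0, draw]
LT 45: heading 0 -> 45
RT 72: heading 45 -> 333
PU: pen up
LT 108: heading 333 -> 81
Final: pos=(9,0), heading=81, 3 segment(s) drawn

Segment endpoints: x in {-1, 0, 2, 9}, y in {0}
xmin=-1, ymin=0, xmax=9, ymax=0

Answer: -1 0 9 0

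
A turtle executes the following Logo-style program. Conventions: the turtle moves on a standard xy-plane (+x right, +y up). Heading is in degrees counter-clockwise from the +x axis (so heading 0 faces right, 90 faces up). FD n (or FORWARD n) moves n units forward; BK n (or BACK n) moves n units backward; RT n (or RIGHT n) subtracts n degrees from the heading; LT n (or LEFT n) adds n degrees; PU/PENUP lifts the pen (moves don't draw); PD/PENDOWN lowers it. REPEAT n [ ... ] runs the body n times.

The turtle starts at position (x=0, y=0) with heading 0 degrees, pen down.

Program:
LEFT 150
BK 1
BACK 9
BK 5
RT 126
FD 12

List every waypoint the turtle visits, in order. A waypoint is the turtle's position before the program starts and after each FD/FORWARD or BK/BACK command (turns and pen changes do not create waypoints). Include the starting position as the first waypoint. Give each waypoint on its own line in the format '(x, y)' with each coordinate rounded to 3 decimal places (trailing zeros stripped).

Executing turtle program step by step:
Start: pos=(0,0), heading=0, pen down
LT 150: heading 0 -> 150
BK 1: (0,0) -> (0.866,-0.5) [heading=150, draw]
BK 9: (0.866,-0.5) -> (8.66,-5) [heading=150, draw]
BK 5: (8.66,-5) -> (12.99,-7.5) [heading=150, draw]
RT 126: heading 150 -> 24
FD 12: (12.99,-7.5) -> (23.953,-2.619) [heading=24, draw]
Final: pos=(23.953,-2.619), heading=24, 4 segment(s) drawn
Waypoints (5 total):
(0, 0)
(0.866, -0.5)
(8.66, -5)
(12.99, -7.5)
(23.953, -2.619)

Answer: (0, 0)
(0.866, -0.5)
(8.66, -5)
(12.99, -7.5)
(23.953, -2.619)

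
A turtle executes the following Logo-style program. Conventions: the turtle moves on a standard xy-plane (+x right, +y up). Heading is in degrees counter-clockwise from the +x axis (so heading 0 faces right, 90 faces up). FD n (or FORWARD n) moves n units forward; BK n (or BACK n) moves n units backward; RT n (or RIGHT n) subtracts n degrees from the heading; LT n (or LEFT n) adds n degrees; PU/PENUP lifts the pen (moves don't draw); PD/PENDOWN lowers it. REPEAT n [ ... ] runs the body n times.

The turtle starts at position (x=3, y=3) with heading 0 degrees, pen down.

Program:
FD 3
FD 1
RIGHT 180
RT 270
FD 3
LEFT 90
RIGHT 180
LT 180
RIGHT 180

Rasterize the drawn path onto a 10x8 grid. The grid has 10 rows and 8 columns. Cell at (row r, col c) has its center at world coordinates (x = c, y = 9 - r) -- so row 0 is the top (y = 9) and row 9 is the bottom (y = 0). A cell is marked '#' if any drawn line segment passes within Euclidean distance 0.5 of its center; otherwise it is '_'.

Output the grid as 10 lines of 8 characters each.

Answer: ________
________
________
________
________
________
___#####
_______#
_______#
_______#

Derivation:
Segment 0: (3,3) -> (6,3)
Segment 1: (6,3) -> (7,3)
Segment 2: (7,3) -> (7,0)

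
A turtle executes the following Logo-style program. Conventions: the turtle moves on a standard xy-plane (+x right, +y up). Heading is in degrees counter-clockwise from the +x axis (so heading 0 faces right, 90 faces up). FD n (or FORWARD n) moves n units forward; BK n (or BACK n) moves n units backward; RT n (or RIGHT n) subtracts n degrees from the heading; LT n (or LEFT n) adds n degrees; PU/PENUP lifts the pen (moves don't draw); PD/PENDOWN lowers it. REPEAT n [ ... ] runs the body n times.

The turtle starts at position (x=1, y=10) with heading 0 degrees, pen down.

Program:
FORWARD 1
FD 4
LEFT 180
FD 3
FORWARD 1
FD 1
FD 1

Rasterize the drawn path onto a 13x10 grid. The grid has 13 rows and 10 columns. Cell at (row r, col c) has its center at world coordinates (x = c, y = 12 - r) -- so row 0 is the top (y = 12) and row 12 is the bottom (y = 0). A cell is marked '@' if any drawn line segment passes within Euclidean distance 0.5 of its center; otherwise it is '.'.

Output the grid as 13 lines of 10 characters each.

Answer: ..........
..........
@@@@@@@...
..........
..........
..........
..........
..........
..........
..........
..........
..........
..........

Derivation:
Segment 0: (1,10) -> (2,10)
Segment 1: (2,10) -> (6,10)
Segment 2: (6,10) -> (3,10)
Segment 3: (3,10) -> (2,10)
Segment 4: (2,10) -> (1,10)
Segment 5: (1,10) -> (0,10)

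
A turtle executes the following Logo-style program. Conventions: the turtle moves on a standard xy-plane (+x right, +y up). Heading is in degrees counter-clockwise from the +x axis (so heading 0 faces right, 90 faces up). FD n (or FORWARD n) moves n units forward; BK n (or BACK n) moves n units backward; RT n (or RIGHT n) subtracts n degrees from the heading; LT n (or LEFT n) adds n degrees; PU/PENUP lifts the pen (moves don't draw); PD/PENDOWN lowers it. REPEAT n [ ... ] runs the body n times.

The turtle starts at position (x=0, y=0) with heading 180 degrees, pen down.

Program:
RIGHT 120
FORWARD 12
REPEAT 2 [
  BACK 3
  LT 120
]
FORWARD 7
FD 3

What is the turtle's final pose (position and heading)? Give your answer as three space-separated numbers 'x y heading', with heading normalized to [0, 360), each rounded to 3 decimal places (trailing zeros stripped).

Executing turtle program step by step:
Start: pos=(0,0), heading=180, pen down
RT 120: heading 180 -> 60
FD 12: (0,0) -> (6,10.392) [heading=60, draw]
REPEAT 2 [
  -- iteration 1/2 --
  BK 3: (6,10.392) -> (4.5,7.794) [heading=60, draw]
  LT 120: heading 60 -> 180
  -- iteration 2/2 --
  BK 3: (4.5,7.794) -> (7.5,7.794) [heading=180, draw]
  LT 120: heading 180 -> 300
]
FD 7: (7.5,7.794) -> (11,1.732) [heading=300, draw]
FD 3: (11,1.732) -> (12.5,-0.866) [heading=300, draw]
Final: pos=(12.5,-0.866), heading=300, 5 segment(s) drawn

Answer: 12.5 -0.866 300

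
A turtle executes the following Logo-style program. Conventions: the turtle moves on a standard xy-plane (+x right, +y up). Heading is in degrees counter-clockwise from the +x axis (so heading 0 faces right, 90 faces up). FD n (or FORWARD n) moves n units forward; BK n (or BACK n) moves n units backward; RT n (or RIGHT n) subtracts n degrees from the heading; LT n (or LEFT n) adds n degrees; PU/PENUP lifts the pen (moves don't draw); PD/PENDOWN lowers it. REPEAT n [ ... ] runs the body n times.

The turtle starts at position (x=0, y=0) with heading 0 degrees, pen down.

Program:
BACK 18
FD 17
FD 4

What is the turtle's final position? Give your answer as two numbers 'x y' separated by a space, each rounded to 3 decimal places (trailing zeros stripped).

Answer: 3 0

Derivation:
Executing turtle program step by step:
Start: pos=(0,0), heading=0, pen down
BK 18: (0,0) -> (-18,0) [heading=0, draw]
FD 17: (-18,0) -> (-1,0) [heading=0, draw]
FD 4: (-1,0) -> (3,0) [heading=0, draw]
Final: pos=(3,0), heading=0, 3 segment(s) drawn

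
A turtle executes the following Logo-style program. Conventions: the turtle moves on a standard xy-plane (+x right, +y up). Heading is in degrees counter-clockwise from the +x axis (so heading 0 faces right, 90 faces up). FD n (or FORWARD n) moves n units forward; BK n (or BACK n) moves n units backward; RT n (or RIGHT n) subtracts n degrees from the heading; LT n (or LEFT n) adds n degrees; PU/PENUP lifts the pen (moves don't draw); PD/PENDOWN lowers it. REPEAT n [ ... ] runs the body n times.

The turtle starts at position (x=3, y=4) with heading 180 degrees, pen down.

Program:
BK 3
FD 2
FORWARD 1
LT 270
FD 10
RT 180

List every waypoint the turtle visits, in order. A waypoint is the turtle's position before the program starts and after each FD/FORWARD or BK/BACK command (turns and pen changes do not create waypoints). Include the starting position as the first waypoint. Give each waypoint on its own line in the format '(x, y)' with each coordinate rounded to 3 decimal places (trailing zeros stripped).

Executing turtle program step by step:
Start: pos=(3,4), heading=180, pen down
BK 3: (3,4) -> (6,4) [heading=180, draw]
FD 2: (6,4) -> (4,4) [heading=180, draw]
FD 1: (4,4) -> (3,4) [heading=180, draw]
LT 270: heading 180 -> 90
FD 10: (3,4) -> (3,14) [heading=90, draw]
RT 180: heading 90 -> 270
Final: pos=(3,14), heading=270, 4 segment(s) drawn
Waypoints (5 total):
(3, 4)
(6, 4)
(4, 4)
(3, 4)
(3, 14)

Answer: (3, 4)
(6, 4)
(4, 4)
(3, 4)
(3, 14)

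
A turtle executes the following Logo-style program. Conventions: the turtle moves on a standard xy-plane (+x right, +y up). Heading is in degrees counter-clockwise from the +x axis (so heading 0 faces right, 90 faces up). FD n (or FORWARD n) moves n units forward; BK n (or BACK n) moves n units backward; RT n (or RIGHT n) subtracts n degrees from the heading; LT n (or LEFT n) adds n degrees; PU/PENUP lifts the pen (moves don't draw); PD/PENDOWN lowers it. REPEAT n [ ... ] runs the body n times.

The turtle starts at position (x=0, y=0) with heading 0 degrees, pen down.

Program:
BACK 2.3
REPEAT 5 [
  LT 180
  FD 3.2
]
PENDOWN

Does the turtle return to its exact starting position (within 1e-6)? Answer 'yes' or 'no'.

Answer: no

Derivation:
Executing turtle program step by step:
Start: pos=(0,0), heading=0, pen down
BK 2.3: (0,0) -> (-2.3,0) [heading=0, draw]
REPEAT 5 [
  -- iteration 1/5 --
  LT 180: heading 0 -> 180
  FD 3.2: (-2.3,0) -> (-5.5,0) [heading=180, draw]
  -- iteration 2/5 --
  LT 180: heading 180 -> 0
  FD 3.2: (-5.5,0) -> (-2.3,0) [heading=0, draw]
  -- iteration 3/5 --
  LT 180: heading 0 -> 180
  FD 3.2: (-2.3,0) -> (-5.5,0) [heading=180, draw]
  -- iteration 4/5 --
  LT 180: heading 180 -> 0
  FD 3.2: (-5.5,0) -> (-2.3,0) [heading=0, draw]
  -- iteration 5/5 --
  LT 180: heading 0 -> 180
  FD 3.2: (-2.3,0) -> (-5.5,0) [heading=180, draw]
]
PD: pen down
Final: pos=(-5.5,0), heading=180, 6 segment(s) drawn

Start position: (0, 0)
Final position: (-5.5, 0)
Distance = 5.5; >= 1e-6 -> NOT closed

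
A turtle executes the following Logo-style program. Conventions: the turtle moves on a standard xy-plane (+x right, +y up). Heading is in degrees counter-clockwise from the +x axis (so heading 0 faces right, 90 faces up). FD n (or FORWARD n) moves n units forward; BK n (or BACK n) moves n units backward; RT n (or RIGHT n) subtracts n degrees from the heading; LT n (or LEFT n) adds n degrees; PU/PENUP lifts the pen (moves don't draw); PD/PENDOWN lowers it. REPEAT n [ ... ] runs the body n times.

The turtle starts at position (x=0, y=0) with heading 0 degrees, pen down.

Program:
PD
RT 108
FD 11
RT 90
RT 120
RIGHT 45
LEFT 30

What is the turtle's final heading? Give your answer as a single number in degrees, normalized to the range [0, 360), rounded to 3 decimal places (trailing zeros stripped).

Executing turtle program step by step:
Start: pos=(0,0), heading=0, pen down
PD: pen down
RT 108: heading 0 -> 252
FD 11: (0,0) -> (-3.399,-10.462) [heading=252, draw]
RT 90: heading 252 -> 162
RT 120: heading 162 -> 42
RT 45: heading 42 -> 357
LT 30: heading 357 -> 27
Final: pos=(-3.399,-10.462), heading=27, 1 segment(s) drawn

Answer: 27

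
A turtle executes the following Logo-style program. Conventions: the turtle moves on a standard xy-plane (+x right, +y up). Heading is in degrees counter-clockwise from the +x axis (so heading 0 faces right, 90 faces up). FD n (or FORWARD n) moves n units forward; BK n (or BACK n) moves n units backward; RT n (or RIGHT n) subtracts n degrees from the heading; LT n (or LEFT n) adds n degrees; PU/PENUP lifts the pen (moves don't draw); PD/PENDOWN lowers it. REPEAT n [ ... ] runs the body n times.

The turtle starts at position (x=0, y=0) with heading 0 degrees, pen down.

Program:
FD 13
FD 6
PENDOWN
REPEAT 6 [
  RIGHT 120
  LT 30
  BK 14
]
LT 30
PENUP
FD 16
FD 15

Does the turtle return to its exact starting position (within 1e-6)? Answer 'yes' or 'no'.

Answer: no

Derivation:
Executing turtle program step by step:
Start: pos=(0,0), heading=0, pen down
FD 13: (0,0) -> (13,0) [heading=0, draw]
FD 6: (13,0) -> (19,0) [heading=0, draw]
PD: pen down
REPEAT 6 [
  -- iteration 1/6 --
  RT 120: heading 0 -> 240
  LT 30: heading 240 -> 270
  BK 14: (19,0) -> (19,14) [heading=270, draw]
  -- iteration 2/6 --
  RT 120: heading 270 -> 150
  LT 30: heading 150 -> 180
  BK 14: (19,14) -> (33,14) [heading=180, draw]
  -- iteration 3/6 --
  RT 120: heading 180 -> 60
  LT 30: heading 60 -> 90
  BK 14: (33,14) -> (33,0) [heading=90, draw]
  -- iteration 4/6 --
  RT 120: heading 90 -> 330
  LT 30: heading 330 -> 0
  BK 14: (33,0) -> (19,0) [heading=0, draw]
  -- iteration 5/6 --
  RT 120: heading 0 -> 240
  LT 30: heading 240 -> 270
  BK 14: (19,0) -> (19,14) [heading=270, draw]
  -- iteration 6/6 --
  RT 120: heading 270 -> 150
  LT 30: heading 150 -> 180
  BK 14: (19,14) -> (33,14) [heading=180, draw]
]
LT 30: heading 180 -> 210
PU: pen up
FD 16: (33,14) -> (19.144,6) [heading=210, move]
FD 15: (19.144,6) -> (6.153,-1.5) [heading=210, move]
Final: pos=(6.153,-1.5), heading=210, 8 segment(s) drawn

Start position: (0, 0)
Final position: (6.153, -1.5)
Distance = 6.333; >= 1e-6 -> NOT closed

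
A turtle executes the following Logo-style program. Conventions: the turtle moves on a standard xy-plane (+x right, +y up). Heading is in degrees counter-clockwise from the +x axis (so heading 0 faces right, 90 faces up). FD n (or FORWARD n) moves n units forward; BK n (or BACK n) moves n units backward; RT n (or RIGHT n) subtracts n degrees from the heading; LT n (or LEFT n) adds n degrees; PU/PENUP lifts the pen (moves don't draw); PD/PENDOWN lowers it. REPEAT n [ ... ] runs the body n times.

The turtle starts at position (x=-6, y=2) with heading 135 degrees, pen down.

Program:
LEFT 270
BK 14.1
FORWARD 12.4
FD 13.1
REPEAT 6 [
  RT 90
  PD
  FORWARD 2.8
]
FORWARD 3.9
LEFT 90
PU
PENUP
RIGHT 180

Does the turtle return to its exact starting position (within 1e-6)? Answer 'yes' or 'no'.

Answer: no

Derivation:
Executing turtle program step by step:
Start: pos=(-6,2), heading=135, pen down
LT 270: heading 135 -> 45
BK 14.1: (-6,2) -> (-15.97,-7.97) [heading=45, draw]
FD 12.4: (-15.97,-7.97) -> (-7.202,0.798) [heading=45, draw]
FD 13.1: (-7.202,0.798) -> (2.061,10.061) [heading=45, draw]
REPEAT 6 [
  -- iteration 1/6 --
  RT 90: heading 45 -> 315
  PD: pen down
  FD 2.8: (2.061,10.061) -> (4.041,8.081) [heading=315, draw]
  -- iteration 2/6 --
  RT 90: heading 315 -> 225
  PD: pen down
  FD 2.8: (4.041,8.081) -> (2.061,6.101) [heading=225, draw]
  -- iteration 3/6 --
  RT 90: heading 225 -> 135
  PD: pen down
  FD 2.8: (2.061,6.101) -> (0.081,8.081) [heading=135, draw]
  -- iteration 4/6 --
  RT 90: heading 135 -> 45
  PD: pen down
  FD 2.8: (0.081,8.081) -> (2.061,10.061) [heading=45, draw]
  -- iteration 5/6 --
  RT 90: heading 45 -> 315
  PD: pen down
  FD 2.8: (2.061,10.061) -> (4.041,8.081) [heading=315, draw]
  -- iteration 6/6 --
  RT 90: heading 315 -> 225
  PD: pen down
  FD 2.8: (4.041,8.081) -> (2.061,6.101) [heading=225, draw]
]
FD 3.9: (2.061,6.101) -> (-0.697,3.344) [heading=225, draw]
LT 90: heading 225 -> 315
PU: pen up
PU: pen up
RT 180: heading 315 -> 135
Final: pos=(-0.697,3.344), heading=135, 10 segment(s) drawn

Start position: (-6, 2)
Final position: (-0.697, 3.344)
Distance = 5.471; >= 1e-6 -> NOT closed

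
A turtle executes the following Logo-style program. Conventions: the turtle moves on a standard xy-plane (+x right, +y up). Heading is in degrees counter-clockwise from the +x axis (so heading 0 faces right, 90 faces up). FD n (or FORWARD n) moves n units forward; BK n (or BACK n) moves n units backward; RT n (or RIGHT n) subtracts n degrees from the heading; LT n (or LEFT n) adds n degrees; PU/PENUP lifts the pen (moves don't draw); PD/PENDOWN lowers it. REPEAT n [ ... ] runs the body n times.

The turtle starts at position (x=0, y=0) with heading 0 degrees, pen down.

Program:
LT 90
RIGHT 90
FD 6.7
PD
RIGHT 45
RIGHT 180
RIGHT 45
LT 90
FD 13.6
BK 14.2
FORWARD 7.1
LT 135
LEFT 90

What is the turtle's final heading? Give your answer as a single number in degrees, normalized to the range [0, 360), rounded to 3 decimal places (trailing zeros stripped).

Answer: 45

Derivation:
Executing turtle program step by step:
Start: pos=(0,0), heading=0, pen down
LT 90: heading 0 -> 90
RT 90: heading 90 -> 0
FD 6.7: (0,0) -> (6.7,0) [heading=0, draw]
PD: pen down
RT 45: heading 0 -> 315
RT 180: heading 315 -> 135
RT 45: heading 135 -> 90
LT 90: heading 90 -> 180
FD 13.6: (6.7,0) -> (-6.9,0) [heading=180, draw]
BK 14.2: (-6.9,0) -> (7.3,0) [heading=180, draw]
FD 7.1: (7.3,0) -> (0.2,0) [heading=180, draw]
LT 135: heading 180 -> 315
LT 90: heading 315 -> 45
Final: pos=(0.2,0), heading=45, 4 segment(s) drawn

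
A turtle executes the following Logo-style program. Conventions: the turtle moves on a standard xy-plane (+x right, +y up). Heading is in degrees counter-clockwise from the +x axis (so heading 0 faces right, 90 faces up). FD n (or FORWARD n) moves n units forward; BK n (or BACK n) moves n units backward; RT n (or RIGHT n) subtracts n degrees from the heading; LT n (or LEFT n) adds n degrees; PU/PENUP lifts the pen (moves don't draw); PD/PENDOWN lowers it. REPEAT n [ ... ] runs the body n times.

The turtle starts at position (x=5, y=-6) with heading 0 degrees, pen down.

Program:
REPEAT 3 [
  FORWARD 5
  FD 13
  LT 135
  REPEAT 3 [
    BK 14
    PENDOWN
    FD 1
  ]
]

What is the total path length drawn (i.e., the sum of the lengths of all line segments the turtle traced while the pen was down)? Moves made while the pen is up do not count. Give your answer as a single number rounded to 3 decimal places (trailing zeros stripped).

Executing turtle program step by step:
Start: pos=(5,-6), heading=0, pen down
REPEAT 3 [
  -- iteration 1/3 --
  FD 5: (5,-6) -> (10,-6) [heading=0, draw]
  FD 13: (10,-6) -> (23,-6) [heading=0, draw]
  LT 135: heading 0 -> 135
  REPEAT 3 [
    -- iteration 1/3 --
    BK 14: (23,-6) -> (32.899,-15.899) [heading=135, draw]
    PD: pen down
    FD 1: (32.899,-15.899) -> (32.192,-15.192) [heading=135, draw]
    -- iteration 2/3 --
    BK 14: (32.192,-15.192) -> (42.092,-25.092) [heading=135, draw]
    PD: pen down
    FD 1: (42.092,-25.092) -> (41.385,-24.385) [heading=135, draw]
    -- iteration 3/3 --
    BK 14: (41.385,-24.385) -> (51.284,-34.284) [heading=135, draw]
    PD: pen down
    FD 1: (51.284,-34.284) -> (50.577,-33.577) [heading=135, draw]
  ]
  -- iteration 2/3 --
  FD 5: (50.577,-33.577) -> (47.042,-30.042) [heading=135, draw]
  FD 13: (47.042,-30.042) -> (37.849,-20.849) [heading=135, draw]
  LT 135: heading 135 -> 270
  REPEAT 3 [
    -- iteration 1/3 --
    BK 14: (37.849,-20.849) -> (37.849,-6.849) [heading=270, draw]
    PD: pen down
    FD 1: (37.849,-6.849) -> (37.849,-7.849) [heading=270, draw]
    -- iteration 2/3 --
    BK 14: (37.849,-7.849) -> (37.849,6.151) [heading=270, draw]
    PD: pen down
    FD 1: (37.849,6.151) -> (37.849,5.151) [heading=270, draw]
    -- iteration 3/3 --
    BK 14: (37.849,5.151) -> (37.849,19.151) [heading=270, draw]
    PD: pen down
    FD 1: (37.849,19.151) -> (37.849,18.151) [heading=270, draw]
  ]
  -- iteration 3/3 --
  FD 5: (37.849,18.151) -> (37.849,13.151) [heading=270, draw]
  FD 13: (37.849,13.151) -> (37.849,0.151) [heading=270, draw]
  LT 135: heading 270 -> 45
  REPEAT 3 [
    -- iteration 1/3 --
    BK 14: (37.849,0.151) -> (27.95,-9.749) [heading=45, draw]
    PD: pen down
    FD 1: (27.95,-9.749) -> (28.657,-9.042) [heading=45, draw]
    -- iteration 2/3 --
    BK 14: (28.657,-9.042) -> (18.757,-18.941) [heading=45, draw]
    PD: pen down
    FD 1: (18.757,-18.941) -> (19.464,-18.234) [heading=45, draw]
    -- iteration 3/3 --
    BK 14: (19.464,-18.234) -> (9.565,-28.134) [heading=45, draw]
    PD: pen down
    FD 1: (9.565,-28.134) -> (10.272,-27.426) [heading=45, draw]
  ]
]
Final: pos=(10.272,-27.426), heading=45, 24 segment(s) drawn

Segment lengths:
  seg 1: (5,-6) -> (10,-6), length = 5
  seg 2: (10,-6) -> (23,-6), length = 13
  seg 3: (23,-6) -> (32.899,-15.899), length = 14
  seg 4: (32.899,-15.899) -> (32.192,-15.192), length = 1
  seg 5: (32.192,-15.192) -> (42.092,-25.092), length = 14
  seg 6: (42.092,-25.092) -> (41.385,-24.385), length = 1
  seg 7: (41.385,-24.385) -> (51.284,-34.284), length = 14
  seg 8: (51.284,-34.284) -> (50.577,-33.577), length = 1
  seg 9: (50.577,-33.577) -> (47.042,-30.042), length = 5
  seg 10: (47.042,-30.042) -> (37.849,-20.849), length = 13
  seg 11: (37.849,-20.849) -> (37.849,-6.849), length = 14
  seg 12: (37.849,-6.849) -> (37.849,-7.849), length = 1
  seg 13: (37.849,-7.849) -> (37.849,6.151), length = 14
  seg 14: (37.849,6.151) -> (37.849,5.151), length = 1
  seg 15: (37.849,5.151) -> (37.849,19.151), length = 14
  seg 16: (37.849,19.151) -> (37.849,18.151), length = 1
  seg 17: (37.849,18.151) -> (37.849,13.151), length = 5
  seg 18: (37.849,13.151) -> (37.849,0.151), length = 13
  seg 19: (37.849,0.151) -> (27.95,-9.749), length = 14
  seg 20: (27.95,-9.749) -> (28.657,-9.042), length = 1
  seg 21: (28.657,-9.042) -> (18.757,-18.941), length = 14
  seg 22: (18.757,-18.941) -> (19.464,-18.234), length = 1
  seg 23: (19.464,-18.234) -> (9.565,-28.134), length = 14
  seg 24: (9.565,-28.134) -> (10.272,-27.426), length = 1
Total = 189

Answer: 189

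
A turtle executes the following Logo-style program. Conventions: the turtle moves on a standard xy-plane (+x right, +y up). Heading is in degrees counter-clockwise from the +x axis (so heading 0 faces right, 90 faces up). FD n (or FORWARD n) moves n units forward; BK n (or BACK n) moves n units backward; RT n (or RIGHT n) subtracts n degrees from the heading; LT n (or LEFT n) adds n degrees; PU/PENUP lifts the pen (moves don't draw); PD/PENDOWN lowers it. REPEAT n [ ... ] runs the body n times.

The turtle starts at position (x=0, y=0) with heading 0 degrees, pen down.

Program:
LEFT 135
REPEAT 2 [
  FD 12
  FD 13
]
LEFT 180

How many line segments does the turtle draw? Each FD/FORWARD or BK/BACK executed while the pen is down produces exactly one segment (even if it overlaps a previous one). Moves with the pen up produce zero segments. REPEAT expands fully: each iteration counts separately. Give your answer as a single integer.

Answer: 4

Derivation:
Executing turtle program step by step:
Start: pos=(0,0), heading=0, pen down
LT 135: heading 0 -> 135
REPEAT 2 [
  -- iteration 1/2 --
  FD 12: (0,0) -> (-8.485,8.485) [heading=135, draw]
  FD 13: (-8.485,8.485) -> (-17.678,17.678) [heading=135, draw]
  -- iteration 2/2 --
  FD 12: (-17.678,17.678) -> (-26.163,26.163) [heading=135, draw]
  FD 13: (-26.163,26.163) -> (-35.355,35.355) [heading=135, draw]
]
LT 180: heading 135 -> 315
Final: pos=(-35.355,35.355), heading=315, 4 segment(s) drawn
Segments drawn: 4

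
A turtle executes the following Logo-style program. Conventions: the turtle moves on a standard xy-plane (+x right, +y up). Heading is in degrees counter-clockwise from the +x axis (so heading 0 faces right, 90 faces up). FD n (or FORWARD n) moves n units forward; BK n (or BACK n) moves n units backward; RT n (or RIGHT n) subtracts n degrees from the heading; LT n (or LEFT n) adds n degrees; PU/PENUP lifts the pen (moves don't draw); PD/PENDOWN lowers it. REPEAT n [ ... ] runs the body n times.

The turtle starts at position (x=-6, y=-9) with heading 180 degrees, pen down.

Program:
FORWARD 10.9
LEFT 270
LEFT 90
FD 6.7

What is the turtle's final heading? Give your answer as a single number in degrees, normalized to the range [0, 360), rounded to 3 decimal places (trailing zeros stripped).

Answer: 180

Derivation:
Executing turtle program step by step:
Start: pos=(-6,-9), heading=180, pen down
FD 10.9: (-6,-9) -> (-16.9,-9) [heading=180, draw]
LT 270: heading 180 -> 90
LT 90: heading 90 -> 180
FD 6.7: (-16.9,-9) -> (-23.6,-9) [heading=180, draw]
Final: pos=(-23.6,-9), heading=180, 2 segment(s) drawn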